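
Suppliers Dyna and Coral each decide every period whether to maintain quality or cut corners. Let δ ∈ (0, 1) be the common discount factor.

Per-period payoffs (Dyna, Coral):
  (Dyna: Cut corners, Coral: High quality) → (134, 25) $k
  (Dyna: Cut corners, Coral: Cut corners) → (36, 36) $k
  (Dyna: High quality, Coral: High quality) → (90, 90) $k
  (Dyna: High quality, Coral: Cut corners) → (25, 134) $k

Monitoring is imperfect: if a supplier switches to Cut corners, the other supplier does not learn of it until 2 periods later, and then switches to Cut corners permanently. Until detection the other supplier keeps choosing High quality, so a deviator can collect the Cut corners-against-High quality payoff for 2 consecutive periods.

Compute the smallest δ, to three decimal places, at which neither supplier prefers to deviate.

The best deviation is to choose Cut corners for all 2 undetected periods, earning 134 each, then 36 forever once detected.
Deviation value: 134(1−δ^2)/(1−δ) + 36δ^2/(1−δ); cooperation value: 90/(1−δ).
IC: 90 ≥ 134(1−δ^2) + 36δ^2 = 134 − 98δ^2.
So δ^2 ≥ 44/98 = 22/49, giving δ ≥ (22/49)^(1/2) ≈ 0.670.

0.670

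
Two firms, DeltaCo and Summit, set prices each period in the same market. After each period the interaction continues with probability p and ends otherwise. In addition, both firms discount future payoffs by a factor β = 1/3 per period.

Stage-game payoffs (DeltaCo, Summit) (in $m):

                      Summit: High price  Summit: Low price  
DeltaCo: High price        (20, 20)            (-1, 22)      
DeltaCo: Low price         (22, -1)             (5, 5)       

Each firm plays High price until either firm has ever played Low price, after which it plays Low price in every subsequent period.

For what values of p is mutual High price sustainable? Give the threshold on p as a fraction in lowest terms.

6/17

Expected continuation weight on next period's payoff is β·p = 1/3·p, which plays the role of the discount factor.
Cooperation requires 1/3·p ≥ (22−20)/(22−5) = 2/17, hence p ≥ 6/17.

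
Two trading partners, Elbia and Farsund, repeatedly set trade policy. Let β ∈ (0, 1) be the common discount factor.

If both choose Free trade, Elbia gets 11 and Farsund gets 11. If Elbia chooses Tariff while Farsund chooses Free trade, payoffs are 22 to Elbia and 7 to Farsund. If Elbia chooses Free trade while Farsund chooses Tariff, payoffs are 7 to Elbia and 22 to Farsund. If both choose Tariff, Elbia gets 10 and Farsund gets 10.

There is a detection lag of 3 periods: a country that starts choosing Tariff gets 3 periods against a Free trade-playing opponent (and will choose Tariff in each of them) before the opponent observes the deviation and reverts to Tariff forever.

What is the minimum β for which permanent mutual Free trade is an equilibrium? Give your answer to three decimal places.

0.971

Deviating for the 3 undetected periods gains 22−11 = 11 per period over cooperation, then loses 11−10 = 1 per period forever once punishment starts.
Gain: 11(1 + β + … + β^2); loss: 1·β^3/(1−β).
No profitable deviation ⇔ 11(1−β^3) ≤ 1·β^3, i.e. β^3 ≥ 11/(11+1) = 11/12.
Hence β ≥ (11/12)^(1/3) ≈ 0.971.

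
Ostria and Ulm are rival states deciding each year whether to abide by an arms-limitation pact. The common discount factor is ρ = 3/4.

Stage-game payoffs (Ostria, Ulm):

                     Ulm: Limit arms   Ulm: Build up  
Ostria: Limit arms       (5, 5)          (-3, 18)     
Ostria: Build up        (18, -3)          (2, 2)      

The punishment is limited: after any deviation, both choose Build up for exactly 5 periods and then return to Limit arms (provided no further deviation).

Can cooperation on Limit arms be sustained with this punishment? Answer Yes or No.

A one-shot deviation gives 18 now, then 2 for 5 periods, then back to 5.
Gain from deviating: (18−5) today; loss: (5−2) in each of the next 5 periods.
No-deviation condition: (5−2)(ρ+…+ρ^5) ≥ 18−5, i.e. ρ+…+ρ^5 ≥ 13/3.
At ρ = 3/4: ρ+…+ρ^5 = 2.2881 < 4.3333.
So cooperation is not sustainable.

No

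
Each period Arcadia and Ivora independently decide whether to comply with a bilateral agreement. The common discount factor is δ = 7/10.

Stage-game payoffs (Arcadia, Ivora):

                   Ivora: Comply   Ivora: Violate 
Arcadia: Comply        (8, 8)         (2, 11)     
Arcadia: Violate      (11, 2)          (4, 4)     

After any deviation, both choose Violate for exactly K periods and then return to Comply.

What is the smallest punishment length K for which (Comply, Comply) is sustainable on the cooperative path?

Need Σ_{k=1}^{K} δ^k ≥ (11−8)/(8−4) = 0.7500 at δ = 7/10.
At K = 1 the sum is 0.7000 < 0.7500; at K = 2 it is 1.1900 ≥ 0.7500.
So the minimum punishment length is K = 2.

2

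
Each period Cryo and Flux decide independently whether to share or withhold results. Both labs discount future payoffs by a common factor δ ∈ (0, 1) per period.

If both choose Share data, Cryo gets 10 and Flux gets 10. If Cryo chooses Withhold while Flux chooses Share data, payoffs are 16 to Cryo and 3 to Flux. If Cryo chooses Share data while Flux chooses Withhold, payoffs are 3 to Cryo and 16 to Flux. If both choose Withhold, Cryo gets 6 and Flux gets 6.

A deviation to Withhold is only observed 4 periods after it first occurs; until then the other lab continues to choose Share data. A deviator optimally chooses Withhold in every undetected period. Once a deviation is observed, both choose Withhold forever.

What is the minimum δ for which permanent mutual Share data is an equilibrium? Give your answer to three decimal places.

0.880

The best deviation is to choose Withhold for all 4 undetected periods, earning 16 each, then 6 forever once detected.
Deviation value: 16(1−δ^4)/(1−δ) + 6δ^4/(1−δ); cooperation value: 10/(1−δ).
IC: 10 ≥ 16(1−δ^4) + 6δ^4 = 16 − 10δ^4.
So δ^4 ≥ 6/10 = 3/5, giving δ ≥ (3/5)^(1/4) ≈ 0.880.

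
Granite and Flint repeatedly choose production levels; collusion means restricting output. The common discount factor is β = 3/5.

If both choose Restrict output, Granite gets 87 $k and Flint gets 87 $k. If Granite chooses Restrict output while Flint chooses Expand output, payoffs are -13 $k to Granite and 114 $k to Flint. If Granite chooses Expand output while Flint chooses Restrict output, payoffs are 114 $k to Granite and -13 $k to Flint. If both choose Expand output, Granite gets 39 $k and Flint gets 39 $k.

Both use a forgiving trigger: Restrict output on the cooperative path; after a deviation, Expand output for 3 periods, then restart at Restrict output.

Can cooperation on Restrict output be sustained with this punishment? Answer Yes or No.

Yes

IC: β+…+β^3 ≥ (114−87)/(87−39) = 9/16.
At β = 3/5: partial sum = 1.1760 ≥ 0.5625. Cooperation sustainable.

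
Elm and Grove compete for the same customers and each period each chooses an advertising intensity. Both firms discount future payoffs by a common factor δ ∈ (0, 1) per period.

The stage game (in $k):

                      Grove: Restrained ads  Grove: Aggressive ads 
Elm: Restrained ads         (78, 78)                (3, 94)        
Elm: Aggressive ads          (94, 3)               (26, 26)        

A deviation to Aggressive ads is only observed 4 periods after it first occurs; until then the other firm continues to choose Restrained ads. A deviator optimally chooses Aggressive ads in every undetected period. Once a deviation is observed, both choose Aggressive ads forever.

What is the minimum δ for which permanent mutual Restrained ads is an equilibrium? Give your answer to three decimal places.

0.696

Deviating for the 4 undetected periods gains 94−78 = 16 per period over cooperation, then loses 78−26 = 52 per period forever once punishment starts.
Gain: 16(1 + δ + … + δ^3); loss: 52·δ^4/(1−δ).
No profitable deviation ⇔ 16(1−δ^4) ≤ 52·δ^4, i.e. δ^4 ≥ 16/(16+52) = 4/17.
Hence δ ≥ (4/17)^(1/4) ≈ 0.696.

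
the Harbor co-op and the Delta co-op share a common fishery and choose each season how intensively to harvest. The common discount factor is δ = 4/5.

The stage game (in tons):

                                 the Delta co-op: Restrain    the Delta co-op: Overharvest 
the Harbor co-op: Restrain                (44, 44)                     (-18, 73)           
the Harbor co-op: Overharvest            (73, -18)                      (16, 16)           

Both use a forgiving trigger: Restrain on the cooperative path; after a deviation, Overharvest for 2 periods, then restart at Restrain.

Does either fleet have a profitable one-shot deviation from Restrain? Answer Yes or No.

IC: δ+…+δ^2 ≥ (73−44)/(44−16) = 29/28.
At δ = 4/5: partial sum = 1.4400 ≥ 1.0357. Cooperation sustainable.

No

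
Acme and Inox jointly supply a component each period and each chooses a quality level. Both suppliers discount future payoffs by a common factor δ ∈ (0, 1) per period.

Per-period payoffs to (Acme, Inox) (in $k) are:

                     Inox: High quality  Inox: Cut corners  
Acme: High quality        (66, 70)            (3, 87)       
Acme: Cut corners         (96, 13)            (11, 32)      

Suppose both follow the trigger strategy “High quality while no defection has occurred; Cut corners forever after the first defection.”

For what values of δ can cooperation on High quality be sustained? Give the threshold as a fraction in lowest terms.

6/17

Acme's threshold: (96−66)/(96−11) = 6/17.
Inox's threshold: (87−70)/(87−32) = 17/55.
6/17 > 17/55, so Acme binds and δ* = 6/17.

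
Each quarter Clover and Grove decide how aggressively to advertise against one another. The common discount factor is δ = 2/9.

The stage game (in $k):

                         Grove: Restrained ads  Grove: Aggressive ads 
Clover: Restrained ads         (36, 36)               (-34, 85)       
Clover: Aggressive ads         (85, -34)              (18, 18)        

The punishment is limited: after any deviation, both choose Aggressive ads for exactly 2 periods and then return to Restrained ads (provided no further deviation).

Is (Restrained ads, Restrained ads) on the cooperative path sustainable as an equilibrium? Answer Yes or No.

No

A one-shot deviation gives 85 now, then 18 for 2 periods, then back to 36.
Gain from deviating: (85−36) today; loss: (36−18) in each of the next 2 periods.
No-deviation condition: (36−18)(δ+…+δ^2) ≥ 85−36, i.e. δ+…+δ^2 ≥ 49/18.
At δ = 2/9: δ+…+δ^2 = 0.2716 < 2.7222.
So cooperation is not sustainable.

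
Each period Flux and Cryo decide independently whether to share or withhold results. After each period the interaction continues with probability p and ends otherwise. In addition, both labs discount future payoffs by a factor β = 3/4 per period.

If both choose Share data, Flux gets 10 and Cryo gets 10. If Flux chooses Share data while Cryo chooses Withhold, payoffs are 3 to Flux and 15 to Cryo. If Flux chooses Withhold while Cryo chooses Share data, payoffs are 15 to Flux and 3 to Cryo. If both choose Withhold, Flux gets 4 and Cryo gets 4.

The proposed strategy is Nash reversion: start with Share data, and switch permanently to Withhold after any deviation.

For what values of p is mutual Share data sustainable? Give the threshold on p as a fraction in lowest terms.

20/33

Expected continuation weight on next period's payoff is β·p = 3/4·p, which plays the role of the discount factor.
Cooperation requires 3/4·p ≥ (15−10)/(15−4) = 5/11, hence p ≥ 20/33.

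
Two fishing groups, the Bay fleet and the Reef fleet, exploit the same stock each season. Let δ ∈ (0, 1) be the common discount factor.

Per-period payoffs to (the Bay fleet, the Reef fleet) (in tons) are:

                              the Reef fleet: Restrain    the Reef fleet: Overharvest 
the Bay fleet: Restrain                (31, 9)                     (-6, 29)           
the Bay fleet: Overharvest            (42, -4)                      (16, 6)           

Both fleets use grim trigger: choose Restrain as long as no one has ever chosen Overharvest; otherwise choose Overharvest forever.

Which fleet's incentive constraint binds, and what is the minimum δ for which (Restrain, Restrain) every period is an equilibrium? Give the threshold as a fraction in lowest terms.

the Reef fleet; δ ≥ 20/23

the Bay fleet: cooperation gives 31 each period; deviation gives 42 once then 16 forever.
  31/(1−δ) ≥ 42 + 16δ/(1−δ) ⇒ δ ≥ 11/26.
the Reef fleet: cooperation gives 9 each period; deviation gives 29 once then 6 forever.
  δ ≥ 20/23.
Both must hold, so the binding constraint is the Reef fleet's: δ ≥ 20/23.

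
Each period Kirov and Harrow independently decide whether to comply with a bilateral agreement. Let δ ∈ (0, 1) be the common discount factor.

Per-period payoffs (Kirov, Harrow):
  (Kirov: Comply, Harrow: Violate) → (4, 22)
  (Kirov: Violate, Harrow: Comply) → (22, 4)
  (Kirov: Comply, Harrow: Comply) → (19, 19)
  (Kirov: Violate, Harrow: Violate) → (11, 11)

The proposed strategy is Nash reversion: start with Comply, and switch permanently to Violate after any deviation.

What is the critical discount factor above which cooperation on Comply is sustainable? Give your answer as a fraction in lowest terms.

Under grim trigger the critical discount factor is (T−C)/(T−P) with T = 22, C = 19, P = 11.
δ* = (22−19)/(22−11) = 3/11.

3/11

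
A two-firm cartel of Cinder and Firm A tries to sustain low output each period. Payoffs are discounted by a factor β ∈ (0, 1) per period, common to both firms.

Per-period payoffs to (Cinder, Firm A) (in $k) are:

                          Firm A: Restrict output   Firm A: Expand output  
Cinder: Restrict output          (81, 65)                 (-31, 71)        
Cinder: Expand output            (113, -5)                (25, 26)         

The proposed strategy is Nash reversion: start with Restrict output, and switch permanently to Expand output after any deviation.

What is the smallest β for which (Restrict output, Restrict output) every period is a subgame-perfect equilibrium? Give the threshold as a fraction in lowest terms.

Cinder's threshold: (113−81)/(113−25) = 4/11.
Firm A's threshold: (71−65)/(71−26) = 2/15.
4/11 > 2/15, so Cinder binds and β* = 4/11.

4/11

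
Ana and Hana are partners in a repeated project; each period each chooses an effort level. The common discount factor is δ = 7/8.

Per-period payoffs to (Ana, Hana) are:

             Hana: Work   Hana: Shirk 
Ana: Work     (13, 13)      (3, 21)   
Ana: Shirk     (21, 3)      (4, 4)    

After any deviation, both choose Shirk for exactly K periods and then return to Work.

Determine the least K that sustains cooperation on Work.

2

No profitable deviation requires (13−4)(δ+…+δ^K) ≥ 21−13, i.e. δ+…+δ^K ≥ 8/9 ≈ 0.8889.
With δ = 7/8, the partial sums are K=1: 0.8750, K=2: 1.6406.
K = 2 is the first length at which the sum reaches 0.8889.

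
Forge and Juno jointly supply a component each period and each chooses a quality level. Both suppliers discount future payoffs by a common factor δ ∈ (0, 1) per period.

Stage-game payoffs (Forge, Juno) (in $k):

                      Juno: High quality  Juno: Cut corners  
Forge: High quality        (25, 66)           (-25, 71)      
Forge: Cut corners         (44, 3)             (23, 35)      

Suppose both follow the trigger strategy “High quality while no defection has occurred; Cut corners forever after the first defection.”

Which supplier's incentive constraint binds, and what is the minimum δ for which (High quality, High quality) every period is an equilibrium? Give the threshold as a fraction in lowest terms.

Forge; δ ≥ 19/21

Forge: cooperation gives 25 each period; deviation gives 44 once then 23 forever.
  25/(1−δ) ≥ 44 + 23δ/(1−δ) ⇒ δ ≥ 19/21.
Juno: cooperation gives 66 each period; deviation gives 71 once then 35 forever.
  δ ≥ 5/36.
Both must hold, so the binding constraint is Forge's: δ ≥ 19/21.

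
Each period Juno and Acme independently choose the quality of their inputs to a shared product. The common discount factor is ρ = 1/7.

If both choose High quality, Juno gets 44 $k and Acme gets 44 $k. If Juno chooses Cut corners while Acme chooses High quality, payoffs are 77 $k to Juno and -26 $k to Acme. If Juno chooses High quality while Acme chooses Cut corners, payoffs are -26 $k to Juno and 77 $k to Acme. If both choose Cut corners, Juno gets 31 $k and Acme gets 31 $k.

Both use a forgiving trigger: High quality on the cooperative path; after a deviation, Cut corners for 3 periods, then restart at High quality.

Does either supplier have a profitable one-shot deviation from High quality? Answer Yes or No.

Yes

Comparing payoff streams over the 4 periods until play realigns: cooperate → 44(1+ρ+…+ρ^3); deviate → 77 + 31(ρ+…+ρ^3).
Cooperation is sustained iff (44−31)(ρ+…+ρ^3) ≥ 77−44.
ρ+…+ρ^3 = 1/7·(1−(1/7)^3)/(1−1/7) = 0.1662, and (77−44)/(44−31) = 2.5385.
0.1662 < 2.5385, so cooperation is not sustainable.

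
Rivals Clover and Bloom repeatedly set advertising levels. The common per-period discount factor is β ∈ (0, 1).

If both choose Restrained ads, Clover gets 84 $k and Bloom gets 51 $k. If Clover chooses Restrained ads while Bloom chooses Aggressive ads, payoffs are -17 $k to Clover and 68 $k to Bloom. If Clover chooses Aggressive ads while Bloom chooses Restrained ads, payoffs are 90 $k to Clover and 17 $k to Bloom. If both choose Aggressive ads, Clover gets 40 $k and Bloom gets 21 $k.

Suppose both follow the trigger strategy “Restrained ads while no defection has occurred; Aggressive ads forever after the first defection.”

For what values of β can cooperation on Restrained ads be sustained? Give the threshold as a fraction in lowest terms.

17/47

For Clover: deviation gain 90−84 = 6, per-period punishment loss 84−40 = 44. IC gives β ≥ 6/50 = 3/25.
For Bloom: gain 17, loss 30 per period, so β ≥ 17/47.
The tighter constraint is Bloom's, so cooperation needs β ≥ 17/47.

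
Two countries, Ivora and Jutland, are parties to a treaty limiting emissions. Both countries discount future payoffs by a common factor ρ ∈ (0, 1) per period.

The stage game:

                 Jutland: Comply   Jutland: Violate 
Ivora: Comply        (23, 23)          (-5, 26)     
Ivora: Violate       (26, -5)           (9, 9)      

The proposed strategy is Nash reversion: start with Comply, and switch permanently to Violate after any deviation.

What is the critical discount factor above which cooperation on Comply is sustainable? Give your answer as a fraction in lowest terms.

Under grim trigger the critical discount factor is (T−C)/(T−P) with T = 26, C = 23, P = 9.
ρ* = (26−23)/(26−9) = 3/17.

3/17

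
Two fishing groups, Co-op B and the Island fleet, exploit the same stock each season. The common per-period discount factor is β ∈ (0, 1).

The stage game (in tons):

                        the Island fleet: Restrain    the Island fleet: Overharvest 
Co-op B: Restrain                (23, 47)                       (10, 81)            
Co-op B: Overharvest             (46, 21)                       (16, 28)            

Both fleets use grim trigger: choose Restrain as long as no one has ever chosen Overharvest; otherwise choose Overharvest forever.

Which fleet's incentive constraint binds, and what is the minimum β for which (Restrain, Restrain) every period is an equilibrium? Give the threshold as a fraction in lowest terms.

Co-op B; β ≥ 23/30

Co-op B's threshold: (46−23)/(46−16) = 23/30.
the Island fleet's threshold: (81−47)/(81−28) = 34/53.
23/30 > 34/53, so Co-op B binds and β* = 23/30.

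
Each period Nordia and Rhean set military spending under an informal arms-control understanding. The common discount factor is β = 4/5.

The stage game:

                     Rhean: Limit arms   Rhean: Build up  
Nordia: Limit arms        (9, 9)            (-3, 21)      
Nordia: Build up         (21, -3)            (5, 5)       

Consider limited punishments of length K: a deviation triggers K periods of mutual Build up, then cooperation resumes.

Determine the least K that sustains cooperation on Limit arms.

7

Need Σ_{k=1}^{K} β^k ≥ (21−9)/(9−5) = 3.0000 at β = 4/5.
At K = 6 the sum is 2.9514 < 3.0000; at K = 7 it is 3.1611 ≥ 3.0000.
So the minimum punishment length is K = 7.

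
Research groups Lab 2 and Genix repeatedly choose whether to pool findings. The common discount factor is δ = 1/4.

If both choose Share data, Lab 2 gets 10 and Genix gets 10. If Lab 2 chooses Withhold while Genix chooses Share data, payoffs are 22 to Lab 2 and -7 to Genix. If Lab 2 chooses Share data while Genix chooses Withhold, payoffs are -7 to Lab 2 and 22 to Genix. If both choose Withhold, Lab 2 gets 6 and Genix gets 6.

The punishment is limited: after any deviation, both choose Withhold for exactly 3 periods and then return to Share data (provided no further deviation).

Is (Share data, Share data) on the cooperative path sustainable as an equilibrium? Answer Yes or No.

No

A one-shot deviation gives 22 now, then 6 for 3 periods, then back to 10.
Gain from deviating: (22−10) today; loss: (10−6) in each of the next 3 periods.
No-deviation condition: (10−6)(δ+…+δ^3) ≥ 22−10, i.e. δ+…+δ^3 ≥ 3.
At δ = 1/4: δ+…+δ^3 = 0.3281 < 3.0000.
So cooperation is not sustainable.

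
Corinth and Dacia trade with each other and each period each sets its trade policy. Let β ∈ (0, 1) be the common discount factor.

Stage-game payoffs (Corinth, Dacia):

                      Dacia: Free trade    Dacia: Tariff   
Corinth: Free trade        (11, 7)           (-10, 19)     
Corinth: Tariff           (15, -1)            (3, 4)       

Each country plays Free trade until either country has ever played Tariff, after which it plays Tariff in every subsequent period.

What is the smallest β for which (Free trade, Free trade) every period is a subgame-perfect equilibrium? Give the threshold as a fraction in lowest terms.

Corinth's threshold: (15−11)/(15−3) = 1/3.
Dacia's threshold: (19−7)/(19−4) = 4/5.
1/3 < 4/5, so Dacia binds and β* = 4/5.

4/5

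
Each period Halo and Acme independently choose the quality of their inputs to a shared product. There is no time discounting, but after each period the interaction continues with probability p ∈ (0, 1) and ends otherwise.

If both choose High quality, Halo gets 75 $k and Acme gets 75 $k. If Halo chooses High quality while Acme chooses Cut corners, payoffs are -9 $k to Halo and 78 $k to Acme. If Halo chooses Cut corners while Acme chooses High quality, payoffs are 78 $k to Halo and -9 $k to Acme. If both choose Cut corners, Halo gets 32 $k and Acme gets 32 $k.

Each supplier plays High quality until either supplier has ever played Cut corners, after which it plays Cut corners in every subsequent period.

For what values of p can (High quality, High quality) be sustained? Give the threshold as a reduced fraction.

3/46

With no time discounting, the continuation probability p plays the role of the discount factor.
Grim-trigger IC: 75/(1−p) ≥ 78 + 32p/(1−p) ⇒ p ≥ (78−75)/(78−32) = 3/46.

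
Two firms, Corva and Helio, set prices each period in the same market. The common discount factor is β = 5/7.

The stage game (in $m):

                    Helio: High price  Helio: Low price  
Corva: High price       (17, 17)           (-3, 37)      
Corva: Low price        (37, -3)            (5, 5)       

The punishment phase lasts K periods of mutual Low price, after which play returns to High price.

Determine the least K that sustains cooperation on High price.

IC: β(1−β^K)/(1−β) ≥ (37−17)/(17−5) = 5/3.
With β = 5/7: need 1 − β^K ≥ 5/3·(1−5/7)/(5/7), i.e. β^K ≤ 0.3333.
Since (5/7)^3 = 0.3644 and (5/7)^4 = 0.2603, the smallest such K is 4.

4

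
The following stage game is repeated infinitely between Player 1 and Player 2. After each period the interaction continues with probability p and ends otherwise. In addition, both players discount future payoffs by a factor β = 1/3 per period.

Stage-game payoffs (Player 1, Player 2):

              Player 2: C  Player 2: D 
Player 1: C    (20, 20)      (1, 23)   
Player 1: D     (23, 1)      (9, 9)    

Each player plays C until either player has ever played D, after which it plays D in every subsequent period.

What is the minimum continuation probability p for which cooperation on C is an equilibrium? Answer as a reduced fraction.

With continuation probability p and discount β, the effective per-period discount factor is βp.
Grim-trigger IC: βp ≥ (23−20)/(23−9) = 3/14.
So p ≥ (3/14)/(1/3) = 9/14.

9/14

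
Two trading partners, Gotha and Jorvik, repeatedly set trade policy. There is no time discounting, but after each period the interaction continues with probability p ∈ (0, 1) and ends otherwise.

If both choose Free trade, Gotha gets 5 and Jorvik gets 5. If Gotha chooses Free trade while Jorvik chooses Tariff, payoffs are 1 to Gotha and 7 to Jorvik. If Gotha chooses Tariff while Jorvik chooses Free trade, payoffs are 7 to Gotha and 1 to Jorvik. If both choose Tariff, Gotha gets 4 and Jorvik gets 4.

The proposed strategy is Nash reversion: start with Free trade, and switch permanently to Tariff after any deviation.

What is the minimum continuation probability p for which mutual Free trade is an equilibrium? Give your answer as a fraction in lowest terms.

2/3

Expected cooperation value is 5 + p·5 + p²·5 + … = 5/(1−p); deviation gives 7 + p·4/(1−p).
5 ≥ 7(1−p) + 4p ⇒ 3p ≥ 2 ⇒ p ≥ 2/3.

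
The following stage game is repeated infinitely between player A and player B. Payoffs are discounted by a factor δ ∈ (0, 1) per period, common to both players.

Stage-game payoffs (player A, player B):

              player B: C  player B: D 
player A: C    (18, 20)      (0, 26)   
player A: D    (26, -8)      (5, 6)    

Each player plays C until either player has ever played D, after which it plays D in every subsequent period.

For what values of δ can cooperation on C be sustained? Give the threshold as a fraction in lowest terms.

8/21

player A: cooperation gives 18 each period; deviation gives 26 once then 5 forever.
  18/(1−δ) ≥ 26 + 5δ/(1−δ) ⇒ δ ≥ 8/21.
player B: cooperation gives 20 each period; deviation gives 26 once then 6 forever.
  δ ≥ 6/20 = 3/10.
Both must hold, so the binding constraint is player A's: δ ≥ 8/21.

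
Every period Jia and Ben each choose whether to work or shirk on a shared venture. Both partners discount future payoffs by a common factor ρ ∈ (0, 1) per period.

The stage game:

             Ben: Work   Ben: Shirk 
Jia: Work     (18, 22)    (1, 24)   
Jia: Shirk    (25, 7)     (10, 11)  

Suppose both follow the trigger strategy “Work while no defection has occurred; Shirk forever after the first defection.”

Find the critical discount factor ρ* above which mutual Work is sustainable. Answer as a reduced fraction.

7/15

For Jia: deviation gain 25−18 = 7, per-period punishment loss 18−10 = 8. IC gives ρ ≥ 7/15.
For Ben: gain 2, loss 11 per period, so ρ ≥ 2/13.
The tighter constraint is Jia's, so cooperation needs ρ ≥ 7/15.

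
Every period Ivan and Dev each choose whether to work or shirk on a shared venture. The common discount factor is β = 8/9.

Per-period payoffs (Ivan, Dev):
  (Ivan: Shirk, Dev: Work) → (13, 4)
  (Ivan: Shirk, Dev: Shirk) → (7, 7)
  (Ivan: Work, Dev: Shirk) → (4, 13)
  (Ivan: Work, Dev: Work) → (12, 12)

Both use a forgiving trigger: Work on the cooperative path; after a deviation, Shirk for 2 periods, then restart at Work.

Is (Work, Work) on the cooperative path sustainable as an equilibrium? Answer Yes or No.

Yes

Comparing payoff streams over the 3 periods until play realigns: cooperate → 12(1+β+…+β^2); deviate → 13 + 7(β+…+β^2).
Cooperation is sustained iff (12−7)(β+…+β^2) ≥ 13−12.
β+…+β^2 = 8/9·(1−(8/9)^2)/(1−8/9) = 1.6790, and (13−12)/(12−7) = 0.2000.
1.6790 ≥ 0.2000, so cooperation is sustainable.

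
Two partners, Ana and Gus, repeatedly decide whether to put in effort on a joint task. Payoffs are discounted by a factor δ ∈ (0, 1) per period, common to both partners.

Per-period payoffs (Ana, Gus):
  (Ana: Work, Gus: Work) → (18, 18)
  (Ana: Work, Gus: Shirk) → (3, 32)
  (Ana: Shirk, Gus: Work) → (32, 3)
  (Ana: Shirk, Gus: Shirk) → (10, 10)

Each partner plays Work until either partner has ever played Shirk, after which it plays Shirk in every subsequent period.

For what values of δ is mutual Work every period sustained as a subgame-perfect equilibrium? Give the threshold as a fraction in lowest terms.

Under grim trigger the critical discount factor is (T−C)/(T−P) with T = 32, C = 18, P = 10.
δ* = (32−18)/(32−10) = 14/22 = 7/11.

7/11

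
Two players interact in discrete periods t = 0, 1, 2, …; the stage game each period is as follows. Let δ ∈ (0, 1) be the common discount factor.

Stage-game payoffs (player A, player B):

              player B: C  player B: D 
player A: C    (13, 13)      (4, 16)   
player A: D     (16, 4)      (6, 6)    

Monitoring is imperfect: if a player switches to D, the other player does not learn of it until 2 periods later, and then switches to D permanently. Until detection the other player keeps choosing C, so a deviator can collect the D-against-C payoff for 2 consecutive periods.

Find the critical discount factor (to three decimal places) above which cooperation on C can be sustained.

The best deviation is to choose D for all 2 undetected periods, earning 16 each, then 6 forever once detected.
Deviation value: 16(1−δ^2)/(1−δ) + 6δ^2/(1−δ); cooperation value: 13/(1−δ).
IC: 13 ≥ 16(1−δ^2) + 6δ^2 = 16 − 10δ^2.
So δ^2 ≥ 3/10, giving δ ≥ (3/10)^(1/2) ≈ 0.548.

0.548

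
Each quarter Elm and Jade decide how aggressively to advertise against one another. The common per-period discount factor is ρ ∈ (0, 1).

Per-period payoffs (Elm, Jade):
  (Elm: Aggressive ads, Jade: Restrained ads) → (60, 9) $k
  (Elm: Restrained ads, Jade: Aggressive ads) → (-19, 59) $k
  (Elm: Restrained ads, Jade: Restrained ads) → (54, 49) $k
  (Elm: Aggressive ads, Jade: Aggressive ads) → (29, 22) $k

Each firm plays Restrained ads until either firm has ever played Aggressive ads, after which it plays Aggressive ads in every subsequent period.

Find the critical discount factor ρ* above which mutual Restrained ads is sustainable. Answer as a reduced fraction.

10/37

Elm: cooperation gives 54 each period; deviation gives 60 once then 29 forever.
  54/(1−ρ) ≥ 60 + 29ρ/(1−ρ) ⇒ ρ ≥ 6/31.
Jade: cooperation gives 49 each period; deviation gives 59 once then 22 forever.
  ρ ≥ 10/37.
Both must hold, so the binding constraint is Jade's: ρ ≥ 10/37.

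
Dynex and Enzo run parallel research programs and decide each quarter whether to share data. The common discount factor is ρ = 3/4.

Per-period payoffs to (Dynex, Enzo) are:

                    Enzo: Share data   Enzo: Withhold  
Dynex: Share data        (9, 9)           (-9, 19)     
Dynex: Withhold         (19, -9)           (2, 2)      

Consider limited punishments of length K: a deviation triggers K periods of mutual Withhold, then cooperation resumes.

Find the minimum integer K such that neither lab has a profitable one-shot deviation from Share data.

3

No profitable deviation requires (9−2)(ρ+…+ρ^K) ≥ 19−9, i.e. ρ+…+ρ^K ≥ 10/7 ≈ 1.4286.
With ρ = 3/4, the partial sums are K=1: 0.7500, K=2: 1.3125, K=3: 1.7344.
K = 3 is the first length at which the sum reaches 1.4286.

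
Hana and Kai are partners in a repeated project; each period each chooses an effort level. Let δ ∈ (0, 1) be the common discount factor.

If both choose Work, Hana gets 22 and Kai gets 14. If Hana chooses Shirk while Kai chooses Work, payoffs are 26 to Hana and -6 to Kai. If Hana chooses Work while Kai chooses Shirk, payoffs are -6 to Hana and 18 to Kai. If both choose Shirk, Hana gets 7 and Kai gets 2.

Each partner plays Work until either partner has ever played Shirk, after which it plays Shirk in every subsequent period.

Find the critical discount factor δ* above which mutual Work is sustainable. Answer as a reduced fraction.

1/4

Hana's threshold: (26−22)/(26−7) = 4/19.
Kai's threshold: (18−14)/(18−2) = 1/4.
4/19 < 1/4, so Kai binds and δ* = 1/4.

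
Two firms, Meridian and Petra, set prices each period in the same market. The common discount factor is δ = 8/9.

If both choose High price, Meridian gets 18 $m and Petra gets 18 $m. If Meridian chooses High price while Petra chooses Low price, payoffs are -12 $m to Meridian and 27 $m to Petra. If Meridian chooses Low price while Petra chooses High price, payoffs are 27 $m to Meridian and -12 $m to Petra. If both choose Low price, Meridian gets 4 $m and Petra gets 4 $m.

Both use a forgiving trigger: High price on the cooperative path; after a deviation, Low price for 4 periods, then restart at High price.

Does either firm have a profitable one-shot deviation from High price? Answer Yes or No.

A one-shot deviation gives 27 now, then 4 for 4 periods, then back to 18.
Gain from deviating: (27−18) today; loss: (18−4) in each of the next 4 periods.
No-deviation condition: (18−4)(δ+…+δ^4) ≥ 27−18, i.e. δ+…+δ^4 ≥ 9/14.
At δ = 8/9: δ+…+δ^4 = 3.0056 ≥ 0.6429.
So cooperation is sustainable.

No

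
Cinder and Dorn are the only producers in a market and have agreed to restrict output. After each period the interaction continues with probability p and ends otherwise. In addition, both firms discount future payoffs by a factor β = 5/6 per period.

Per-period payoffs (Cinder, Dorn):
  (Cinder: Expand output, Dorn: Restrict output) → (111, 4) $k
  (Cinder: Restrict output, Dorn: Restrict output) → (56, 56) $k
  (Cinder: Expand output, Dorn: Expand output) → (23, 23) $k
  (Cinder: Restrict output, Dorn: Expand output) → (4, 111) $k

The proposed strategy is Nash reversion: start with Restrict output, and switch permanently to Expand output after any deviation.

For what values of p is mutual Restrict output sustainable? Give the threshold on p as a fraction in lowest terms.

3/4

Expected continuation weight on next period's payoff is β·p = 5/6·p, which plays the role of the discount factor.
Cooperation requires 5/6·p ≥ (111−56)/(111−23) = 5/8, hence p ≥ 3/4.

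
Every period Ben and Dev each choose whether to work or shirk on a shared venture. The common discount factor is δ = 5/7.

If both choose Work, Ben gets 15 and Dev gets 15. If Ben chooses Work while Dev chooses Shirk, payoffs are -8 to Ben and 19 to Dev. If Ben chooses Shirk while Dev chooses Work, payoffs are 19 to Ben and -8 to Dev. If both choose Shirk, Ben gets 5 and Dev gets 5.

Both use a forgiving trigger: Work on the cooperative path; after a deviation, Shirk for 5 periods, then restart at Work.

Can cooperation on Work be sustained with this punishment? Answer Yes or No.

Comparing payoff streams over the 6 periods until play realigns: cooperate → 15(1+δ+…+δ^5); deviate → 19 + 5(δ+…+δ^5).
Cooperation is sustained iff (15−5)(δ+…+δ^5) ≥ 19−15.
δ+…+δ^5 = 5/7·(1−(5/7)^5)/(1−5/7) = 2.0352, and (19−15)/(15−5) = 0.4000.
2.0352 ≥ 0.4000, so cooperation is sustainable.

Yes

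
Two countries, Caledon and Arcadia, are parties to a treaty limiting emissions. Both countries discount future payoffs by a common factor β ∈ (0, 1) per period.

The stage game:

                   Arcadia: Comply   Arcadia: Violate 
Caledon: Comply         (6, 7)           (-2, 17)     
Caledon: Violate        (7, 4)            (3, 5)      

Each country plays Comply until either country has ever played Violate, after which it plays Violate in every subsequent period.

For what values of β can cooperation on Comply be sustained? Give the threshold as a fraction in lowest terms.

Caledon: cooperation gives 6 each period; deviation gives 7 once then 3 forever.
  6/(1−β) ≥ 7 + 3β/(1−β) ⇒ β ≥ 1/4.
Arcadia: cooperation gives 7 each period; deviation gives 17 once then 5 forever.
  β ≥ 10/12 = 5/6.
Both must hold, so the binding constraint is Arcadia's: β ≥ 5/6.

5/6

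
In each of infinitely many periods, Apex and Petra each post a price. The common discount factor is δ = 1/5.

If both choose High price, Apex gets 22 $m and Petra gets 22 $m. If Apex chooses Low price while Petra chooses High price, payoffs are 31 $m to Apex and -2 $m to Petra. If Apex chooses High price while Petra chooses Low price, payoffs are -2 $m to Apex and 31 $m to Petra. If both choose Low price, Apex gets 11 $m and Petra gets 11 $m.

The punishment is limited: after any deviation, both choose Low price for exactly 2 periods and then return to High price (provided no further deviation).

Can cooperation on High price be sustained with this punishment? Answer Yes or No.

Comparing payoff streams over the 3 periods until play realigns: cooperate → 22(1+δ+…+δ^2); deviate → 31 + 11(δ+…+δ^2).
Cooperation is sustained iff (22−11)(δ+…+δ^2) ≥ 31−22.
δ+…+δ^2 = 1/5·(1−(1/5)^2)/(1−1/5) = 0.2400, and (31−22)/(22−11) = 0.8182.
0.2400 < 0.8182, so cooperation is not sustainable.

No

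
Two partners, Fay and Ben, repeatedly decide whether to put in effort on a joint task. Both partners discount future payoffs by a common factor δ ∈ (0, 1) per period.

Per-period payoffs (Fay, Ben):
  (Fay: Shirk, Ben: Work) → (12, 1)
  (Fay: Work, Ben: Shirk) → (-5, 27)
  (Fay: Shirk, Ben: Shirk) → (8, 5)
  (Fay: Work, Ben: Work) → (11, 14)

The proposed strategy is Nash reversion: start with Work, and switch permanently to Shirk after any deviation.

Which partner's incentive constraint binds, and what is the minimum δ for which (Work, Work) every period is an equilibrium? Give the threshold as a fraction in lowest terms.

Ben; δ ≥ 13/22

Fay: cooperation gives 11 each period; deviation gives 12 once then 8 forever.
  11/(1−δ) ≥ 12 + 8δ/(1−δ) ⇒ δ ≥ 1/4.
Ben: cooperation gives 14 each period; deviation gives 27 once then 5 forever.
  δ ≥ 13/22.
Both must hold, so the binding constraint is Ben's: δ ≥ 13/22.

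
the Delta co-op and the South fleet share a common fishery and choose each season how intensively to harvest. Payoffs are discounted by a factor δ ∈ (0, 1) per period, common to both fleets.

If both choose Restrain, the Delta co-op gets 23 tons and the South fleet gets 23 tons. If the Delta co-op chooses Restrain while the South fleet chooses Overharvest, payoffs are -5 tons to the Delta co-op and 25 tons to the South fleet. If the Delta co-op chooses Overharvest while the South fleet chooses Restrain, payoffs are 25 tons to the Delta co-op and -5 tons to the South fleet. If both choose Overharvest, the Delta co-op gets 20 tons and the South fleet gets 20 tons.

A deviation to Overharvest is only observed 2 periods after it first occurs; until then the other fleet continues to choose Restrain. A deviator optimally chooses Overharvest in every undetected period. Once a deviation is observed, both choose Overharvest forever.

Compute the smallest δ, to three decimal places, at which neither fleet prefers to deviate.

0.632

The best deviation is to choose Overharvest for all 2 undetected periods, earning 25 each, then 20 forever once detected.
Deviation value: 25(1−δ^2)/(1−δ) + 20δ^2/(1−δ); cooperation value: 23/(1−δ).
IC: 23 ≥ 25(1−δ^2) + 20δ^2 = 25 − 5δ^2.
So δ^2 ≥ 2/5, giving δ ≥ (2/5)^(1/2) ≈ 0.632.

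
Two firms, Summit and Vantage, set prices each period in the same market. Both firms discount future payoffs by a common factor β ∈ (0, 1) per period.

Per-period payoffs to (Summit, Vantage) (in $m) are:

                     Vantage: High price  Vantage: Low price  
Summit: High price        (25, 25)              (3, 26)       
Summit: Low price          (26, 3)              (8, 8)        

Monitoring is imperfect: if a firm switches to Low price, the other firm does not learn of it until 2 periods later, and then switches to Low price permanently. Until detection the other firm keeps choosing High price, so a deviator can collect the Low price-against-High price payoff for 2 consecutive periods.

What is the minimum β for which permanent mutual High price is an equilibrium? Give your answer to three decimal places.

0.236

The best deviation is to choose Low price for all 2 undetected periods, earning 26 each, then 8 forever once detected.
Deviation value: 26(1−β^2)/(1−β) + 8β^2/(1−β); cooperation value: 25/(1−β).
IC: 25 ≥ 26(1−β^2) + 8β^2 = 26 − 18β^2.
So β^2 ≥ 1/18, giving β ≥ (1/18)^(1/2) ≈ 0.236.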